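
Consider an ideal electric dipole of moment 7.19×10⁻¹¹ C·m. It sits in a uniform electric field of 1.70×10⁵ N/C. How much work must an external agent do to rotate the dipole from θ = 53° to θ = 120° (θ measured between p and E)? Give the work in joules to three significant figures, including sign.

W ≈ 1.35×10⁻⁵ J

W_ext = ΔU = U(θ₂) − U(θ₁) = −pE cosθ₂ − (−pE cosθ₁) = pE(cosθ₁ − cosθ₂).
W = (7.19×10⁻¹¹)(1.70×10⁵)·(cos53° − cos120°) = (1.222×10⁻⁵)·(+1.1018) = 1.347×10⁻⁵ J.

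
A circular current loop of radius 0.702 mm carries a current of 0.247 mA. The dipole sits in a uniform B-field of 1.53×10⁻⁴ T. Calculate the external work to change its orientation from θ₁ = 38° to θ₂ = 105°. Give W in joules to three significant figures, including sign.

W ≈ 6.12×10⁻¹⁴ J

Magnetic moment m = IA = Iπa² = (2.47×10⁻⁴)·π·(7.02×10⁻⁴)² = 3.824×10⁻¹⁰ A·m².
W_ext = ΔU = −mB cosθ₂ + mB cosθ₁ = mB(cosθ₁ − cosθ₂).
W = (3.824×10⁻¹⁰)(1.53×10⁻⁴)·(cos38° − cos105°) = (5.851×10⁻¹⁴)·(+1.0468) = 6.125×10⁻¹⁴ J.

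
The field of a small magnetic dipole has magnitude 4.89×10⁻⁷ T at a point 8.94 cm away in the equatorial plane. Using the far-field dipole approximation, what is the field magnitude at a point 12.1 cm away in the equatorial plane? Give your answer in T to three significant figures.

B ≈ 1.97×10⁻⁷ T

Dipole fields scale as 1/r³ in the far field; the geometry is the same at both points.
B₂ = B₁ · (r₁/r₂)³ = 4.89×10⁻⁷ · (8.94/12.1)³.
(r₁/r₂)³ = (0.7388)³ = 0.4033.
B₂ ≈ 1.972×10⁻⁷ T.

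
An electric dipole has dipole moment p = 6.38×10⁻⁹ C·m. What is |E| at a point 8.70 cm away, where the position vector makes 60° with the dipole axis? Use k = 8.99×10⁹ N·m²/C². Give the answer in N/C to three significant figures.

At angle θ the dipole field magnitude is E = (kp/r³)·√(1 + 3cos²θ).
kp/r³ = (8.99×10⁹)(6.38×10⁻⁹) / (0.0870)³ = 8.710×10⁴ N/C.
√(1 + 3cos²60°) = √(1 + 3·0.2500) = √1.7500 ≈ 1.3229.
E ≈ 8.710×10⁴ × 1.323 = 1.152×10⁵ N/C.

E ≈ 1.15×10⁵ N/C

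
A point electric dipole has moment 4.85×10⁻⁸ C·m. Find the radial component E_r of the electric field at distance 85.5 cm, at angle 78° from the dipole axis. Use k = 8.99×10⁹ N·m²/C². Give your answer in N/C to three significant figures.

E_r ≈ 290 N/C

For a dipole, E_r = (2kp cosθ)/r³.
kp/r³ = (8.99×10⁹)(4.85×10⁻⁸)/(0.855)³ = 697.6 N/C.
E_r = 2·697.6·cos78° = 290.1 N/C.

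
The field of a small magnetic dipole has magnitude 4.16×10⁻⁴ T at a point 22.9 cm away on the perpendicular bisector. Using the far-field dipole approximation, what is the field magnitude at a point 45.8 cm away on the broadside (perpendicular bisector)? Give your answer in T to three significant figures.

Dipole fields scale as 1/r³ in the far field; the geometry is the same at both points.
B₂ = B₁ · (r₁/r₂)³ = 4.16×10⁻⁴ · (22.9/45.8)³.
(r₁/r₂)³ = (0.5)³ = 0.125.
B₂ ≈ 5.200×10⁻⁵ T.

B ≈ 5.20×10⁻⁵ T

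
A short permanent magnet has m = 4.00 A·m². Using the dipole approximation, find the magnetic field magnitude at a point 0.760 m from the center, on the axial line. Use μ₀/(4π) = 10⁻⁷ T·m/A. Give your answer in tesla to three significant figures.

B ≈ 1.82×10⁻⁶ T

On axis B = (μ₀/4π)·2m/r³.
B = 2·(10⁻⁷)·(4.00) / (0.760)³ = 1.822×10⁻⁶ T.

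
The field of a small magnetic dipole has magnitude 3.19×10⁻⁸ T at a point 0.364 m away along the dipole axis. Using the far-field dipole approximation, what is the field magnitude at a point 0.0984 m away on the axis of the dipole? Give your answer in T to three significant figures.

B ≈ 1.61×10⁻⁶ T

Dipole fields scale as 1/r³ in the far field; the geometry is the same at both points.
B₂ = B₁ · (r₁/r₂)³ = 3.19×10⁻⁸ · (0.364/0.0984)³.
(r₁/r₂)³ = (3.699)³ = 50.62.
B₂ ≈ 1.615×10⁻⁶ T.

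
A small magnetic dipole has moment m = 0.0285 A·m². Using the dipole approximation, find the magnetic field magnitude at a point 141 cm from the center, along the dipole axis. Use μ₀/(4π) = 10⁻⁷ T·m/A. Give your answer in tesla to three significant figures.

On axis B = (μ₀/4π)·2m/r³.
B = 2·(10⁻⁷)·(0.0285) / (1.41)³ = 2.033×10⁻⁹ T.

B ≈ 2.03×10⁻⁹ T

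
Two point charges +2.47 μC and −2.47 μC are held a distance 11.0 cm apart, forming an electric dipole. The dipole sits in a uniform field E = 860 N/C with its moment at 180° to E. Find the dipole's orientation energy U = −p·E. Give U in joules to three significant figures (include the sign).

U ≈ 2.34×10⁻⁴ J

Dipole moment p = qd = (2.47×10⁻⁶ C)(0.110 m) = 2.717×10⁻⁷ C·m.
U = −p·E = −pE cosθ.
U = −(2.717×10⁻⁷)(860)·cos180° = 2.337×10⁻⁴ J.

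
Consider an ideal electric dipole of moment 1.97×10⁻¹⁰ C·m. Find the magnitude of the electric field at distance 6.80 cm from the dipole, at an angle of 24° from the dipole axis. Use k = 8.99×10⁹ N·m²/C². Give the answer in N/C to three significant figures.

E ≈ 1.05×10⁴ N/C

At angle θ the dipole field magnitude is E = (kp/r³)·√(1 + 3cos²θ).
kp/r³ = (8.99×10⁹)(1.97×10⁻¹⁰) / (0.0680)³ = 5632 N/C.
√(1 + 3cos²24°) = √(1 + 3·0.8346) = √3.5037 ≈ 1.8718.
E ≈ 5632 × 1.872 = 1.054×10⁴ N/C.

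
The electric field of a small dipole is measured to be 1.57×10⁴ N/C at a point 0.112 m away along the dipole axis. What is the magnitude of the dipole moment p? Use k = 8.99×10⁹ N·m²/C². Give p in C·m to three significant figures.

On axis E = 2kp/r³, so p = Er³/(2k).
p = (1.57×10⁴)·(0.112)³ / (2·8.99×10⁹) = 1.227×10⁻⁹ C·m.

p ≈ 1.23×10⁻⁹ C·m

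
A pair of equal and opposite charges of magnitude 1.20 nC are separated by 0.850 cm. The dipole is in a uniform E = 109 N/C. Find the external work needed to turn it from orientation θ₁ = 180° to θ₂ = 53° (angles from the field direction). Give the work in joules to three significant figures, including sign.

Dipole moment p = qd = (1.20×10⁻⁹ C)(0.00850 m) = 1.02×10⁻¹¹ C·m.
W_ext = ΔU = U(θ₂) − U(θ₁) = −pE cosθ₂ − (−pE cosθ₁) = pE(cosθ₁ − cosθ₂).
W = (1.02×10⁻¹¹)(109)·(cos180° − cos53°) = (1.112×10⁻⁹)·(-1.6018) = -1.781×10⁻⁹ J.

W ≈ -1.78×10⁻⁹ J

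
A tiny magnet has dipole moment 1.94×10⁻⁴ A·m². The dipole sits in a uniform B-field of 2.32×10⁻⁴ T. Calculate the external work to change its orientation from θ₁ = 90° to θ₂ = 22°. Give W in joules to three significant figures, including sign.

W_ext = ΔU = −mB cosθ₂ + mB cosθ₁ = mB(cosθ₁ − cosθ₂).
W = (1.94×10⁻⁴)(2.32×10⁻⁴)·(cos90° − cos22°) = (4.501×10⁻⁸)·(-0.9272) = -4.173×10⁻⁸ J.

W ≈ -4.17×10⁻⁸ J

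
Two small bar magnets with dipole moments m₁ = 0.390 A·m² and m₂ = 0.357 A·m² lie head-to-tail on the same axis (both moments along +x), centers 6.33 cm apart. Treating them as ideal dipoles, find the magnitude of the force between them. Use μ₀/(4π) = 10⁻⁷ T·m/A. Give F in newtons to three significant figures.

F ≈ 0.00520 N

On-axis B of dipole 1: B = (μ₀/4π)·2m₁/r³. Force on dipole 2: F = m₂·dB/dr.
dB/dr = −(μ₀/4π)·6m₁/r⁴, so |F| = (μ₀/4π)·6m₁m₂/r⁴.
F = 6(10⁻⁷)(0.390)(0.357)/(0.0633)⁴ = 0.005203 N.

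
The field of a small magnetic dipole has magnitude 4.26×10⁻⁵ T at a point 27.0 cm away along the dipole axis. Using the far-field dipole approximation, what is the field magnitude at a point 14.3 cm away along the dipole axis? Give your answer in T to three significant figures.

Dipole fields scale as 1/r³ in the far field; the geometry is the same at both points.
B₂ = B₁ · (r₁/r₂)³ = 4.26×10⁻⁵ · (27.0/14.3)³.
(r₁/r₂)³ = (1.888)³ = 6.731.
B₂ ≈ 2.867×10⁻⁴ T.

B ≈ 2.87×10⁻⁴ T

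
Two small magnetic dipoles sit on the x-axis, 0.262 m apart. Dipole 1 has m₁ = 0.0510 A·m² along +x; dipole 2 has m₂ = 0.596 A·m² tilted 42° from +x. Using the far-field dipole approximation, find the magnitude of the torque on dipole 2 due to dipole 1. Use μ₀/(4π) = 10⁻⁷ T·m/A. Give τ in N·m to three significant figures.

τ ≈ 2.26×10⁻⁷ N·m

Dipole B is on the axis of dipole A, so B₁ there is axial: B₁ = (μ₀/4π)·2m₁/r³ along +x.
B₁ = 2(10⁻⁷)(0.0510)/(0.262)³ = 5.671×10⁻⁷ T.
τ = m₂ B₁ sinθ.
τ = (0.596)(5.671×10⁻⁷)·sin42° = 2.262×10⁻⁷ N·m.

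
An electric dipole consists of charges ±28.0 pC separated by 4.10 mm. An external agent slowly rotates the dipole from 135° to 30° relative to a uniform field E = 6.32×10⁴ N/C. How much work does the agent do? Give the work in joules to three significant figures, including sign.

Dipole moment p = qd = (2.80×10⁻¹¹ C)(0.00410 m) = 1.148×10⁻¹³ C·m.
W_ext = ΔU = U(θ₂) − U(θ₁) = −pE cosθ₂ − (−pE cosθ₁) = pE(cosθ₁ − cosθ₂).
W = (1.148×10⁻¹³)(6.32×10⁴)·(cos135° − cos30°) = (7.255×10⁻⁹)·(-1.5731) = -1.141×10⁻⁸ J.

W ≈ -1.14×10⁻⁸ J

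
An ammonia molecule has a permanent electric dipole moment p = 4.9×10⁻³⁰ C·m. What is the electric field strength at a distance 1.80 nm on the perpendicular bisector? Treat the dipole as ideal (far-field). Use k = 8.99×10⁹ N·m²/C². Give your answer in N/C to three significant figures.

On the perpendicular bisector E = kp/r³ (half the axial value at the same distance).
E = (8.99×10⁹)(4.90×10⁻³⁰) / (1.80×10⁻⁹)³ = 7.553×10⁶ N/C.

E ≈ 7.55×10⁶ N/C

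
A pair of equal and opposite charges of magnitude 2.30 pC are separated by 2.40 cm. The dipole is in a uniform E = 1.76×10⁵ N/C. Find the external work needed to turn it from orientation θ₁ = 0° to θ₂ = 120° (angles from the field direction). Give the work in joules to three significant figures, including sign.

Dipole moment p = qd = (2.30×10⁻¹² C)(0.0240 m) = 5.52×10⁻¹⁴ C·m.
W_ext = ΔU = U(θ₂) − U(θ₁) = −pE cosθ₂ − (−pE cosθ₁) = pE(cosθ₁ − cosθ₂).
W = (5.52×10⁻¹⁴)(1.76×10⁵)·(cos0° − cos120°) = (9.715×10⁻⁹)·(+1.5000) = 1.457×10⁻⁸ J.

W ≈ 1.46×10⁻⁸ J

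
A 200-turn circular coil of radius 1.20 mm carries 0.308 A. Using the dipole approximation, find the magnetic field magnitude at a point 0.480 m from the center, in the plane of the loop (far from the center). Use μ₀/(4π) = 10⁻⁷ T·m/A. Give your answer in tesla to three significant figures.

m = NIA = NIπa² = 200·(0.308)·π·(0.00120)² = 2.787×10⁻⁴ A·m².
In the equatorial plane B = (μ₀/4π)·m/r³ (half the axial value).
B = (10⁻⁷)·(2.787×10⁻⁴) / (0.480)³ = 2.520×10⁻¹⁰ T.

B ≈ 2.52×10⁻¹⁰ T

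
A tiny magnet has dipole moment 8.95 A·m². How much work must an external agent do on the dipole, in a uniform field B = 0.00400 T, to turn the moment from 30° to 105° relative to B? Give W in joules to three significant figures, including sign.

W_ext = ΔU = −mB cosθ₂ + mB cosθ₁ = mB(cosθ₁ − cosθ₂).
W = (8.95)(0.00400)·(cos30° − cos105°) = (0.03580)·(+1.1248) = 0.04027 J.

W ≈ 0.0403 J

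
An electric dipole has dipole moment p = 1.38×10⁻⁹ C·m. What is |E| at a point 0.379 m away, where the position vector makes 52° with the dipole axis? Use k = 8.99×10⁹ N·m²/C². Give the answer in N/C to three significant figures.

At angle θ the dipole field magnitude is E = (kp/r³)·√(1 + 3cos²θ).
kp/r³ = (8.99×10⁹)(1.38×10⁻⁹) / (0.379)³ = 227.9 N/C.
√(1 + 3cos²52°) = √(1 + 3·0.3790) = √2.1371 ≈ 1.4619.
E ≈ 227.9 × 1.462 = 333.1 N/C.

E ≈ 333 N/C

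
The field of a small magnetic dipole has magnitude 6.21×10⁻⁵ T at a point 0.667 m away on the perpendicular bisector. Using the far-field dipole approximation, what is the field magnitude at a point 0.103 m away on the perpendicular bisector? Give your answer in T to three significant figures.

B ≈ 0.0169 T

Dipole fields scale as 1/r³ in the far field; the geometry is the same at both points.
B₂ = B₁ · (r₁/r₂)³ = 6.21×10⁻⁵ · (0.667/0.103)³.
(r₁/r₂)³ = (6.476)³ = 271.6.
B₂ ≈ 0.01686 T.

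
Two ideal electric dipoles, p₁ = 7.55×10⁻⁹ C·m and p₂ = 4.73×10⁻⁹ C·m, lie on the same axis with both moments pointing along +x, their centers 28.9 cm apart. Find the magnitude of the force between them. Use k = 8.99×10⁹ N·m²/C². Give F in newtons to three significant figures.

F ≈ 2.76×10⁻⁴ N

On-axis field of dipole 1 at distance r: E = 2kp₁/r³. Force on dipole 2 is F = p₂·dE/dr (gradient along axis).
dE/dr = −6kp₁/r⁴, so |F| = 6kp₁p₂/r⁴ (attractive for aligned moments).
F = 6(8.99×10⁹)(7.55×10⁻⁹)(4.73×10⁻⁹)/(0.289)⁴ = 2.761×10⁻⁴ N.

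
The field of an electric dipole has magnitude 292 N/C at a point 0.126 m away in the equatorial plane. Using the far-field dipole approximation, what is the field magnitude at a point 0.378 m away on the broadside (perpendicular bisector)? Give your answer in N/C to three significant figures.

E ≈ 10.8 N/C

Dipole fields scale as 1/r³ in the far field; the geometry is the same at both points.
E₂ = E₁ · (r₁/r₂)³ = 292 · (0.126/0.378)³.
(r₁/r₂)³ = (0.3333)³ = 0.03704.
E₂ ≈ 10.81 N/C.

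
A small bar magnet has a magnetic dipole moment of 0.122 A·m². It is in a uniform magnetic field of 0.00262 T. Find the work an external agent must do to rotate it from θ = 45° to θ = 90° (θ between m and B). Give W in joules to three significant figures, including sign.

W ≈ 2.26×10⁻⁴ J

W_ext = ΔU = −mB cosθ₂ + mB cosθ₁ = mB(cosθ₁ − cosθ₂).
W = (0.122)(0.00262)·(cos45° − cos90°) = (3.196×10⁻⁴)·(+0.7071) = 2.260×10⁻⁴ J.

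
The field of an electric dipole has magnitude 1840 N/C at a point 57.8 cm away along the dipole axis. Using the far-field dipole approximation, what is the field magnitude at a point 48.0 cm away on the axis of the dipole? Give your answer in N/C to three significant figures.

Dipole fields scale as 1/r³ in the far field; the geometry is the same at both points.
E₂ = E₁ · (r₁/r₂)³ = 1840 · (57.8/48.0)³.
(r₁/r₂)³ = (1.204)³ = 1.746.
E₂ ≈ 3213 N/C.

E ≈ 3210 N/C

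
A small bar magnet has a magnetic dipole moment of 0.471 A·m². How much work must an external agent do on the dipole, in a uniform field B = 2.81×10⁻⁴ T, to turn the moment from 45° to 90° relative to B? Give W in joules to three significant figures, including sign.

W_ext = ΔU = −mB cosθ₂ + mB cosθ₁ = mB(cosθ₁ − cosθ₂).
W = (0.471)(2.81×10⁻⁴)·(cos45° − cos90°) = (1.324×10⁻⁴)·(+0.7071) = 9.359×10⁻⁵ J.

W ≈ 9.36×10⁻⁵ J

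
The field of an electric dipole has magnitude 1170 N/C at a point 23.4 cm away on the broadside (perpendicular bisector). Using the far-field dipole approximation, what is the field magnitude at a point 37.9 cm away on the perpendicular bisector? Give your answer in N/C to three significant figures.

Dipole fields scale as 1/r³ in the far field; the geometry is the same at both points.
E₂ = E₁ · (r₁/r₂)³ = 1170 · (23.4/37.9)³.
(r₁/r₂)³ = (0.6174)³ = 0.2354.
E₂ ≈ 275.4 N/C.

E ≈ 275 N/C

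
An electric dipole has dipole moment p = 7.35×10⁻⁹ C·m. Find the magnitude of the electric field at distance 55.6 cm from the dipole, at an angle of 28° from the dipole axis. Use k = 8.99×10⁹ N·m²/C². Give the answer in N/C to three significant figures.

E ≈ 702 N/C

At angle θ the dipole field magnitude is E = (kp/r³)·√(1 + 3cos²θ).
kp/r³ = (8.99×10⁹)(7.35×10⁻⁹) / (0.556)³ = 384.4 N/C.
√(1 + 3cos²28°) = √(1 + 3·0.7796) = √3.3388 ≈ 1.8272.
E ≈ 384.4 × 1.827 = 702.5 N/C.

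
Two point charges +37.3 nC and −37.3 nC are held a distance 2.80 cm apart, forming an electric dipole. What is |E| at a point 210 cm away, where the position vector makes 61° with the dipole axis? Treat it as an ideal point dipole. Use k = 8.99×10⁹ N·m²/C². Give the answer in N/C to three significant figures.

E ≈ 1.32 N/C

Dipole moment p = qd = (3.73×10⁻⁸ C)(0.0280 m) = 1.044×10⁻⁹ C·m.
At angle θ the dipole field magnitude is E = (kp/r³)·√(1 + 3cos²θ).
kp/r³ = (8.99×10⁹)(1.044×10⁻⁹) / (2.10)³ = 1.013 N/C.
√(1 + 3cos²61°) = √(1 + 3·0.2350) = √1.7051 ≈ 1.3058.
E ≈ 1.013 × 1.306 = 1.323 N/C.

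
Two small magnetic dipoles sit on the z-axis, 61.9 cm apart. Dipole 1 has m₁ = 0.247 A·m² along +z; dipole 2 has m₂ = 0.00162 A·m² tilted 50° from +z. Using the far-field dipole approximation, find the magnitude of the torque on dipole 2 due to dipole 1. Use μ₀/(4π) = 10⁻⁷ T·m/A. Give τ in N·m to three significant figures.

Dipole B is on the axis of dipole A, so B₁ there is axial: B₁ = (μ₀/4π)·2m₁/r³ along +z.
B₁ = 2(10⁻⁷)(0.247)/(0.619)³ = 2.083×10⁻⁷ T.
τ = m₂ B₁ sinθ.
τ = (0.00162)(2.083×10⁻⁷)·sin50° = 2.585×10⁻¹⁰ N·m.

τ ≈ 2.58×10⁻¹⁰ N·m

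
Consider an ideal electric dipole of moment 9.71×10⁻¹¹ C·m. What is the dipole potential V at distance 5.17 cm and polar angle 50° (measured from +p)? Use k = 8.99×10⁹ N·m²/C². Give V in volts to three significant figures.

The dipole potential is V = kp cosθ / r².
V = (8.99×10⁹)(9.71×10⁻¹¹)·cos50° / (0.0517)² = 209.9 V.

V ≈ 210 V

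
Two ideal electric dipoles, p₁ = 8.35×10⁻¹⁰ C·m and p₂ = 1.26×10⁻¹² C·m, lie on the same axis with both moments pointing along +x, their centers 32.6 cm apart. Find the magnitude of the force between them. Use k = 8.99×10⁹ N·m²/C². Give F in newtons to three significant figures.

F ≈ 5.02×10⁻⁹ N

On-axis field of dipole 1 at distance r: E = 2kp₁/r³. Force on dipole 2 is F = p₂·dE/dr (gradient along axis).
dE/dr = −6kp₁/r⁴, so |F| = 6kp₁p₂/r⁴ (attractive for aligned moments).
F = 6(8.99×10⁹)(8.35×10⁻¹⁰)(1.26×10⁻¹²)/(0.326)⁴ = 5.025×10⁻⁹ N.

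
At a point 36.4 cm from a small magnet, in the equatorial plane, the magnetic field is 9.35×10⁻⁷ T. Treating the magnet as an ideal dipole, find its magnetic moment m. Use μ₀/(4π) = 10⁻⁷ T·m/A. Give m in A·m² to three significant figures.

m ≈ 0.451 A·m²

In the equatorial plane B = (μ₀/4π)·m/r³, so m = Br³·4π/(μ₀).
m = (9.35×10⁻⁷)·(0.364)³ / (10⁻⁷) = 0.4509 A·m².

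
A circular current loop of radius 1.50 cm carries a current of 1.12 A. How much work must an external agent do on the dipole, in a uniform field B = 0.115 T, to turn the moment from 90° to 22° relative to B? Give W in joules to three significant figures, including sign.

W ≈ -8.44×10⁻⁵ J

Magnetic moment m = IA = Iπa² = (1.12)·π·(0.0150)² = 7.917×10⁻⁴ A·m².
W_ext = ΔU = −mB cosθ₂ + mB cosθ₁ = mB(cosθ₁ − cosθ₂).
W = (7.917×10⁻⁴)(0.115)·(cos90° − cos22°) = (9.105×10⁻⁵)·(-0.9272) = -8.442×10⁻⁵ J.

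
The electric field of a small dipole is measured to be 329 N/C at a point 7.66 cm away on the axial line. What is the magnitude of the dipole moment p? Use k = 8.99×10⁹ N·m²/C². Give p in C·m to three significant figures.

On axis E = 2kp/r³, so p = Er³/(2k).
p = (329)·(0.0766)³ / (2·8.99×10⁹) = 8.224×10⁻¹² C·m.

p ≈ 8.22×10⁻¹² C·m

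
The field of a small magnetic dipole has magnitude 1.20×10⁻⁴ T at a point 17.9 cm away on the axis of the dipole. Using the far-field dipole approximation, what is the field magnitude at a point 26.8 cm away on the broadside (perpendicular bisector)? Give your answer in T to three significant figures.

Dipole fields scale as 1/r³ in the far field.
The axial field is twice the equatorial field at the same r, so the geometry factor is 1/2.
B₂ = B₁ · (1/2) · (r₁/r₂)³ = 1.20×10⁻⁴ · 0.5 · (17.9/26.8)³.
(r₁/r₂)³ = (0.6679)³ = 0.298.
B₂ ≈ 1.788×10⁻⁵ T.

B ≈ 1.79×10⁻⁵ T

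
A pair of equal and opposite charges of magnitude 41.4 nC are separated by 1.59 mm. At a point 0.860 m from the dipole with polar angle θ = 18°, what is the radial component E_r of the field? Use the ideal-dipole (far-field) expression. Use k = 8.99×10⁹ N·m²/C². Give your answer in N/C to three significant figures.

E_r ≈ 1.77 N/C

Dipole moment p = qd = (4.14×10⁻⁸ C)(0.00159 m) = 6.583×10⁻¹¹ C·m.
For a dipole, E_r = (2kp cosθ)/r³.
kp/r³ = (8.99×10⁹)(6.583×10⁻¹¹)/(0.860)³ = 0.9304 N/C.
E_r = 2·0.9304·cos18° = 1.770 N/C.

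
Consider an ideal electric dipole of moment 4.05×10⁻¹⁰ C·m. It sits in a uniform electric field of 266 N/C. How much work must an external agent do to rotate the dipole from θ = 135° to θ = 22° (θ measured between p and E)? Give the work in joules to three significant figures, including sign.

W ≈ -1.76×10⁻⁷ J

W_ext = ΔU = U(θ₂) − U(θ₁) = −pE cosθ₂ − (−pE cosθ₁) = pE(cosθ₁ − cosθ₂).
W = (4.05×10⁻¹⁰)(266)·(cos135° − cos22°) = (1.077×10⁻⁷)·(-1.6343) = -1.761×10⁻⁷ J.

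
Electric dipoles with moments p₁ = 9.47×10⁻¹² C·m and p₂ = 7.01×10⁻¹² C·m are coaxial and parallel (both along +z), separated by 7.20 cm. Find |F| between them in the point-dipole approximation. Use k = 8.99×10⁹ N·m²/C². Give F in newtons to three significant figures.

On-axis field of dipole 1 at distance r: E = 2kp₁/r³. Force on dipole 2 is F = p₂·dE/dr (gradient along axis).
dE/dr = −6kp₁/r⁴, so |F| = 6kp₁p₂/r⁴ (attractive for aligned moments).
F = 6(8.99×10⁹)(9.47×10⁻¹²)(7.01×10⁻¹²)/(0.0720)⁴ = 1.332×10⁻⁷ N.

F ≈ 1.33×10⁻⁷ N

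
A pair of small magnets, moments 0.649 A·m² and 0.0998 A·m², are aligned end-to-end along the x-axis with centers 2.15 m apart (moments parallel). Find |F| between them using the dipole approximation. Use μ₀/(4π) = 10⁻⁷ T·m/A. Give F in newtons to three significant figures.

On-axis B of dipole 1: B = (μ₀/4π)·2m₁/r³. Force on dipole 2: F = m₂·dB/dr.
dB/dr = −(μ₀/4π)·6m₁/r⁴, so |F| = (μ₀/4π)·6m₁m₂/r⁴.
F = 6(10⁻⁷)(0.649)(0.0998)/(2.15)⁴ = 1.819×10⁻⁹ N.

F ≈ 1.82×10⁻⁹ N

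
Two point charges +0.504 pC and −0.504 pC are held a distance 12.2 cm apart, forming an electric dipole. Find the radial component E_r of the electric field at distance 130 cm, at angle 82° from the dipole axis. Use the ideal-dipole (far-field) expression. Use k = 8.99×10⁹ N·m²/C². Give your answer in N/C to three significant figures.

E_r ≈ 7.00×10⁻⁵ N/C

Dipole moment p = qd = (5.04×10⁻¹³ C)(0.122 m) = 6.149×10⁻¹⁴ C·m.
For a dipole, E_r = (2kp cosθ)/r³.
kp/r³ = (8.99×10⁹)(6.149×10⁻¹⁴)/(1.30)³ = 2.516×10⁻⁴ N/C.
E_r = 2·2.516×10⁻⁴·cos82° = 7.004×10⁻⁵ N/C.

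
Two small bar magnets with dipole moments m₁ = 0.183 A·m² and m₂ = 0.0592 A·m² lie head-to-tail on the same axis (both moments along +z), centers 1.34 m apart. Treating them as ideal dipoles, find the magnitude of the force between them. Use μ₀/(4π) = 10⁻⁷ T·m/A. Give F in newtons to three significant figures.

F ≈ 2.02×10⁻⁹ N

On-axis B of dipole 1: B = (μ₀/4π)·2m₁/r³. Force on dipole 2: F = m₂·dB/dr.
dB/dr = −(μ₀/4π)·6m₁/r⁴, so |F| = (μ₀/4π)·6m₁m₂/r⁴.
F = 6(10⁻⁷)(0.183)(0.0592)/(1.34)⁴ = 2.016×10⁻⁹ N.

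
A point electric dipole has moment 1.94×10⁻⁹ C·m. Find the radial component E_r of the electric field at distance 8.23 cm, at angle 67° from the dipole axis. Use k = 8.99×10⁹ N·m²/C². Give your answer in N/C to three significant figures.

For a dipole, E_r = (2kp cosθ)/r³.
kp/r³ = (8.99×10⁹)(1.94×10⁻⁹)/(0.0823)³ = 3.129×10⁴ N/C.
E_r = 2·3.129×10⁴·cos67° = 2.445×10⁴ N/C.

E_r ≈ 2.44×10⁴ N/C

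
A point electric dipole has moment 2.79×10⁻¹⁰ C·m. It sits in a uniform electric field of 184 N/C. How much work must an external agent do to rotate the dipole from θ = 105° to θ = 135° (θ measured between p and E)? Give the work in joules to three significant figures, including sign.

W ≈ 2.30×10⁻⁸ J

W_ext = ΔU = U(θ₂) − U(θ₁) = −pE cosθ₂ − (−pE cosθ₁) = pE(cosθ₁ − cosθ₂).
W = (2.79×10⁻¹⁰)(184)·(cos105° − cos135°) = (5.134×10⁻⁸)·(+0.4483) = 2.301×10⁻⁸ J.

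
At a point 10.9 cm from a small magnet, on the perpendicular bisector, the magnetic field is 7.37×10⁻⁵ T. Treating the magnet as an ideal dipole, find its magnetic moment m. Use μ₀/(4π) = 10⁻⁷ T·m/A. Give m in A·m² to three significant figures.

In the equatorial plane B = (μ₀/4π)·m/r³, so m = Br³·4π/(μ₀).
m = (7.37×10⁻⁵)·(0.109)³ / (10⁻⁷) = 0.9544 A·m².

m ≈ 0.954 A·m²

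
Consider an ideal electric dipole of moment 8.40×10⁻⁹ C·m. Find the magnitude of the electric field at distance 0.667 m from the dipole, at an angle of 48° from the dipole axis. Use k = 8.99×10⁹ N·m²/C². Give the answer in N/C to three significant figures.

At angle θ the dipole field magnitude is E = (kp/r³)·√(1 + 3cos²θ).
kp/r³ = (8.99×10⁹)(8.40×10⁻⁹) / (0.667)³ = 254.5 N/C.
√(1 + 3cos²48°) = √(1 + 3·0.4477) = √2.3432 ≈ 1.5308.
E ≈ 254.5 × 1.531 = 389.6 N/C.

E ≈ 390 N/C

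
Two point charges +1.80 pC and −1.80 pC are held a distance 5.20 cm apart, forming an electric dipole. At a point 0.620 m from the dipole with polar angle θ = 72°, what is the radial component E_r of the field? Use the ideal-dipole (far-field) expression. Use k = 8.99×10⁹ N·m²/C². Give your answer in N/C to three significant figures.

Dipole moment p = qd = (1.80×10⁻¹² C)(0.0520 m) = 9.36×10⁻¹⁴ C·m.
For a dipole, E_r = (2kp cosθ)/r³.
kp/r³ = (8.99×10⁹)(9.36×10⁻¹⁴)/(0.620)³ = 0.003531 N/C.
E_r = 2·0.003531·cos72° = 0.002182 N/C.

E_r ≈ 0.00218 N/C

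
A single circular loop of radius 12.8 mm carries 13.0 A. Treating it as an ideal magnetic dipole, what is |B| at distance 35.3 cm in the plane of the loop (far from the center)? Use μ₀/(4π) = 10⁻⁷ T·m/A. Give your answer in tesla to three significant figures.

B ≈ 1.52×10⁻⁸ T

Magnetic moment m = IA = Iπa² = (13.0)·π·(0.0128)² = 0.006691 A·m².
In the equatorial plane B = (μ₀/4π)·m/r³ (half the axial value).
B = (10⁻⁷)·(0.006691) / (0.353)³ = 1.521×10⁻⁸ T.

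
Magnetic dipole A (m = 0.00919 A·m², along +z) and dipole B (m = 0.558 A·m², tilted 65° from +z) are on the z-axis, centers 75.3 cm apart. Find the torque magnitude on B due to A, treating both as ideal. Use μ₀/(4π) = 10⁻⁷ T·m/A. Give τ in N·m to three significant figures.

Dipole B is on the axis of dipole A, so B₁ there is axial: B₁ = (μ₀/4π)·2m₁/r³ along +z.
B₁ = 2(10⁻⁷)(0.00919)/(0.753)³ = 4.305×10⁻⁹ T.
τ = m₂ B₁ sinθ.
τ = (0.558)(4.305×10⁻⁹)·sin65° = 2.177×10⁻⁹ N·m.

τ ≈ 2.18×10⁻⁹ N·m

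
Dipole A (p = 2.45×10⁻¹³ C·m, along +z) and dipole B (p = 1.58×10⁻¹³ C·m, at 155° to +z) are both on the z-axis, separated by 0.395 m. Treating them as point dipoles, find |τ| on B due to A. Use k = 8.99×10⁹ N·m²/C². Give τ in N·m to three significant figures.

τ ≈ 4.77×10⁻¹⁵ N·m

The second dipole sits on the axis of the first, so the field there is axial: E₁ = 2kp₁/r³ along +z.
E₁ = 2(8.99×10⁹)(2.45×10⁻¹³)/(0.395)³ = 0.07148 N/C.
Torque on the second dipole: τ = p₂ E₁ sinθ.
τ = (1.58×10⁻¹³)(0.07148)·sin155° = 4.773×10⁻¹⁵ N·m.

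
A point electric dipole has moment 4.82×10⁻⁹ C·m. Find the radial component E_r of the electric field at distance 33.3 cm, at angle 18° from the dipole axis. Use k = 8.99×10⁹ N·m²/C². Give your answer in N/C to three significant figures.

E_r ≈ 2230 N/C

For a dipole, E_r = (2kp cosθ)/r³.
kp/r³ = (8.99×10⁹)(4.82×10⁻⁹)/(0.333)³ = 1173 N/C.
E_r = 2·1173·cos18° = 2232 N/C.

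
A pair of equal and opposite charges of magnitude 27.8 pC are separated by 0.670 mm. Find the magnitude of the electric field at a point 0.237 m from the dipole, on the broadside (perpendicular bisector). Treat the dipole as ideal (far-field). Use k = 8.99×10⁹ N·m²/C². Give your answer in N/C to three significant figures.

E ≈ 0.0126 N/C

Dipole moment p = qd = (2.78×10⁻¹¹ C)(6.70×10⁻⁴ m) = 1.863×10⁻¹⁴ C·m.
On the perpendicular bisector E = kp/r³ (half the axial value at the same distance).
E = (8.99×10⁹)(1.863×10⁻¹⁴) / (0.237)³ = 0.01258 N/C.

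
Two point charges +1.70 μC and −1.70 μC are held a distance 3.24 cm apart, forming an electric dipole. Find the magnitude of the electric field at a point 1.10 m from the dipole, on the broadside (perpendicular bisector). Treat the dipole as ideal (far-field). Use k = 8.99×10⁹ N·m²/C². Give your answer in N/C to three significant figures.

Dipole moment p = qd = (1.70×10⁻⁶ C)(0.0324 m) = 5.508×10⁻⁸ C·m.
In the equatorial plane E = kp/r³.
E = (8.99×10⁹)(5.508×10⁻⁸) / (1.10)³ = 372.0 N/C.

E ≈ 372 N/C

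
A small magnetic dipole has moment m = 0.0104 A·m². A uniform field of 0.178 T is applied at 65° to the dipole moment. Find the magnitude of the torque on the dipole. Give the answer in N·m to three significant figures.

τ ≈ 0.00168 N·m

Torque on a magnetic dipole: τ = mB sinθ.
τ = (0.0104)(0.178)·sin65° = 0.001678 N·m.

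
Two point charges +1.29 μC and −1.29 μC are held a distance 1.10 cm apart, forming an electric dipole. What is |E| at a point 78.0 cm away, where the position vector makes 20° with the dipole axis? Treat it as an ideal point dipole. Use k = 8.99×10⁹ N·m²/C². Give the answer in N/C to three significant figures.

Dipole moment p = qd = (1.29×10⁻⁶ C)(0.0110 m) = 1.419×10⁻⁸ C·m.
At angle θ the dipole field magnitude is E = (kp/r³)·√(1 + 3cos²θ).
kp/r³ = (8.99×10⁹)(1.419×10⁻⁸) / (0.780)³ = 268.8 N/C.
√(1 + 3cos²20°) = √(1 + 3·0.8830) = √3.6491 ≈ 1.9103.
E ≈ 268.8 × 1.910 = 513.5 N/C.

E ≈ 514 N/C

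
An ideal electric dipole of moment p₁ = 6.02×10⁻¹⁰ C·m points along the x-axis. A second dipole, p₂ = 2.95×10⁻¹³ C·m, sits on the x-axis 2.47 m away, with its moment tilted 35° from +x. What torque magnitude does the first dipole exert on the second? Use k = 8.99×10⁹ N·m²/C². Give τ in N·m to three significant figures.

τ ≈ 1.22×10⁻¹³ N·m

The second dipole sits on the axis of the first, so the field there is axial: E₁ = 2kp₁/r³ along +x.
E₁ = 2(8.99×10⁹)(6.02×10⁻¹⁰)/(2.47)³ = 0.7183 N/C.
Torque on the second dipole: τ = p₂ E₁ sinθ.
τ = (2.95×10⁻¹³)(0.7183)·sin35° = 1.215×10⁻¹³ N·m.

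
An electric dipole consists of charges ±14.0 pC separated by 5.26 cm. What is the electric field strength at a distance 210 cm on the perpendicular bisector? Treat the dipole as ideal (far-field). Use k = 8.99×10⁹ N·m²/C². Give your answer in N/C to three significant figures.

Dipole moment p = qd = (1.40×10⁻¹¹ C)(0.0526 m) = 7.364×10⁻¹³ C·m.
On the perpendicular bisector E = kp/r³ (half the axial value at the same distance).
E = (8.99×10⁹)(7.364×10⁻¹³) / (2.10)³ = 7.149×10⁻⁴ N/C.

E ≈ 7.15×10⁻⁴ N/C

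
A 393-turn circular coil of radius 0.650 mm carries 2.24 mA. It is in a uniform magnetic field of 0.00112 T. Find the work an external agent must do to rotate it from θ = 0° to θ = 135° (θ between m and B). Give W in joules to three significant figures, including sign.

W ≈ 2.23×10⁻⁹ J

m = NIA = NIπa² = 393·(0.00224)·π·(6.50×10⁻⁴)² = 1.168×10⁻⁶ A·m².
W_ext = ΔU = −mB cosθ₂ + mB cosθ₁ = mB(cosθ₁ − cosθ₂).
W = (1.168×10⁻⁶)(0.00112)·(cos0° − cos135°) = (1.308×10⁻⁹)·(+1.7071) = 2.233×10⁻⁹ J.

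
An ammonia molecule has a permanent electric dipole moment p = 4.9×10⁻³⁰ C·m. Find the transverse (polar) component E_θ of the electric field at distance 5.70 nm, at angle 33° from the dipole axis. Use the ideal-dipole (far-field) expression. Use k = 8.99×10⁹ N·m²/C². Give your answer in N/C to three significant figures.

E_θ ≈ 1.30×10⁵ N/C

For a dipole, E_θ = (kp sinθ)/r³.
kp/r³ = (8.99×10⁹)(4.90×10⁻³⁰)/(5.70×10⁻⁹)³ = 2.379×10⁵ N/C.
E_θ = 2.379×10⁵·sin33° = 1.296×10⁵ N/C.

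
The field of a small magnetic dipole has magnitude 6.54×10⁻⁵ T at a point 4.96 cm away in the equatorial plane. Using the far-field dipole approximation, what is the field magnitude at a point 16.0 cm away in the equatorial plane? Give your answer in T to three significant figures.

Dipole fields scale as 1/r³ in the far field; the geometry is the same at both points.
B₂ = B₁ · (r₁/r₂)³ = 6.54×10⁻⁵ · (4.96/16.0)³.
(r₁/r₂)³ = (0.31)³ = 0.02979.
B₂ ≈ 1.948×10⁻⁶ T.

B ≈ 1.95×10⁻⁶ T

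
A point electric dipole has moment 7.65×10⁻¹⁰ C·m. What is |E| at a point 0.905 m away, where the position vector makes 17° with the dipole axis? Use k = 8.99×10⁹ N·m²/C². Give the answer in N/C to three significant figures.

E ≈ 18.0 N/C

At angle θ the dipole field magnitude is E = (kp/r³)·√(1 + 3cos²θ).
kp/r³ = (8.99×10⁹)(7.65×10⁻¹⁰) / (0.905)³ = 9.278 N/C.
√(1 + 3cos²17°) = √(1 + 3·0.9145) = √3.7436 ≈ 1.9348.
E ≈ 9.278 × 1.935 = 17.95 N/C.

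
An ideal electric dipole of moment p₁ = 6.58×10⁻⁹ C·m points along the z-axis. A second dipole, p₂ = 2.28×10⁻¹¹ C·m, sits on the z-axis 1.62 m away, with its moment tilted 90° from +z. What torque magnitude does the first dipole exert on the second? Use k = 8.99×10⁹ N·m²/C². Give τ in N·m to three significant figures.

The second dipole sits on the axis of the first, so the field there is axial: E₁ = 2kp₁/r³ along +z.
E₁ = 2(8.99×10⁹)(6.58×10⁻⁹)/(1.62)³ = 27.83 N/C.
Torque on the second dipole: τ = p₂ E₁ sinθ.
τ = (2.28×10⁻¹¹)(27.83)·sin90° = 6.345×10⁻¹⁰ N·m.

τ ≈ 6.34×10⁻¹⁰ N·m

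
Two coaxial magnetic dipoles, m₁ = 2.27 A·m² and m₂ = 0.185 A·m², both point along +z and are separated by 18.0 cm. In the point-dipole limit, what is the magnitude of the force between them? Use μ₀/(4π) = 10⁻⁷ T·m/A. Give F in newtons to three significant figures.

On-axis B of dipole 1: B = (μ₀/4π)·2m₁/r³. Force on dipole 2: F = m₂·dB/dr.
dB/dr = −(μ₀/4π)·6m₁/r⁴, so |F| = (μ₀/4π)·6m₁m₂/r⁴.
F = 6(10⁻⁷)(2.27)(0.185)/(0.180)⁴ = 2.400×10⁻⁴ N.

F ≈ 2.40×10⁻⁴ N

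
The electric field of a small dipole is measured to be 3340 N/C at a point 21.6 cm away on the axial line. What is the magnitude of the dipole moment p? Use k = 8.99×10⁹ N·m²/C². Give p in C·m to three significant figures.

p ≈ 1.87×10⁻⁹ C·m

On axis E = 2kp/r³, so p = Er³/(2k).
p = (3340)·(0.216)³ / (2·8.99×10⁹) = 1.872×10⁻⁹ C·m.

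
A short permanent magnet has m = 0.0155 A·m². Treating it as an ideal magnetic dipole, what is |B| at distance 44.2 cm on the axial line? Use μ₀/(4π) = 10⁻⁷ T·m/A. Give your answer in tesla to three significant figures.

On axis B = (μ₀/4π)·2m/r³.
B = 2·(10⁻⁷)·(0.0155) / (0.442)³ = 3.590×10⁻⁸ T.

B ≈ 3.59×10⁻⁸ T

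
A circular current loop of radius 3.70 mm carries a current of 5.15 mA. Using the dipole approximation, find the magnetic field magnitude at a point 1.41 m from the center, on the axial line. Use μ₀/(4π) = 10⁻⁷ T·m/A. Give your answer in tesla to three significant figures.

B ≈ 1.58×10⁻¹⁴ T

Magnetic moment m = IA = Iπa² = (0.00515)·π·(0.00370)² = 2.215×10⁻⁷ A·m².
On axis B = (μ₀/4π)·2m/r³.
B = 2·(10⁻⁷)·(2.215×10⁻⁷) / (1.41)³ = 1.580×10⁻¹⁴ T.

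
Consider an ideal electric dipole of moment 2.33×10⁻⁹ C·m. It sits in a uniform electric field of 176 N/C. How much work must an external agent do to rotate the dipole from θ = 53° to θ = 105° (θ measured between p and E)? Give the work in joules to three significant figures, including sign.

W_ext = ΔU = U(θ₂) − U(θ₁) = −pE cosθ₂ − (−pE cosθ₁) = pE(cosθ₁ − cosθ₂).
W = (2.33×10⁻⁹)(176)·(cos53° − cos105°) = (4.101×10⁻⁷)·(+0.8606) = 3.529×10⁻⁷ J.

W ≈ 3.53×10⁻⁷ J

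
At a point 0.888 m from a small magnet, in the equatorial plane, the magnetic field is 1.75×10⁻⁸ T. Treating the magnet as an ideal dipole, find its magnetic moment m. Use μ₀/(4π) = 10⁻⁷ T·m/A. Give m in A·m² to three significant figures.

m ≈ 0.123 A·m²

In the equatorial plane B = (μ₀/4π)·m/r³, so m = Br³·4π/(μ₀).
m = (1.75×10⁻⁸)·(0.888)³ / (10⁻⁷) = 0.1225 A·m².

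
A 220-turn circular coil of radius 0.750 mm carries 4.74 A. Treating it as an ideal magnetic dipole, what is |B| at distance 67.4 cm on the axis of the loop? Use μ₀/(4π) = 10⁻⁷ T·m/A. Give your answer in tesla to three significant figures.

m = NIA = NIπa² = 220·(4.74)·π·(7.50×10⁻⁴)² = 0.001843 A·m².
On axis B = (μ₀/4π)·2m/r³.
B = 2·(10⁻⁷)·(0.001843) / (0.674)³ = 1.204×10⁻⁹ T.

B ≈ 1.20×10⁻⁹ T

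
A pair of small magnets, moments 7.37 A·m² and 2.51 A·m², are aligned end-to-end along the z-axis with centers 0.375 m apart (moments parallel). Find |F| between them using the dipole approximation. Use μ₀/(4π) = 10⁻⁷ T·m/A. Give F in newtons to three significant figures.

On-axis B of dipole 1: B = (μ₀/4π)·2m₁/r³. Force on dipole 2: F = m₂·dB/dr.
dB/dr = −(μ₀/4π)·6m₁/r⁴, so |F| = (μ₀/4π)·6m₁m₂/r⁴.
F = 6(10⁻⁷)(7.37)(2.51)/(0.375)⁴ = 5.613×10⁻⁴ N.

F ≈ 5.61×10⁻⁴ N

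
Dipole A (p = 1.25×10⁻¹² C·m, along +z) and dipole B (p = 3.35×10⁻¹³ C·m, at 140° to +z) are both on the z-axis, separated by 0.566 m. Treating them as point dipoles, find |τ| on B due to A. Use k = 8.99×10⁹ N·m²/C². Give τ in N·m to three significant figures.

τ ≈ 2.67×10⁻¹⁴ N·m

The second dipole sits on the axis of the first, so the field there is axial: E₁ = 2kp₁/r³ along +z.
E₁ = 2(8.99×10⁹)(1.25×10⁻¹²)/(0.566)³ = 0.1240 N/C.
Torque on the second dipole: τ = p₂ E₁ sinθ.
τ = (3.35×10⁻¹³)(0.1240)·sin140° = 2.669×10⁻¹⁴ N·m.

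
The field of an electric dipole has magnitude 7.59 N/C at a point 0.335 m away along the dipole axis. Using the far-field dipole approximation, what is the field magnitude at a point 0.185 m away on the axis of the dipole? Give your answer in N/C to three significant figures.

Dipole fields scale as 1/r³ in the far field; the geometry is the same at both points.
E₂ = E₁ · (r₁/r₂)³ = 7.59 · (0.335/0.185)³.
(r₁/r₂)³ = (1.811)³ = 5.938.
E₂ ≈ 45.07 N/C.

E ≈ 45.1 N/C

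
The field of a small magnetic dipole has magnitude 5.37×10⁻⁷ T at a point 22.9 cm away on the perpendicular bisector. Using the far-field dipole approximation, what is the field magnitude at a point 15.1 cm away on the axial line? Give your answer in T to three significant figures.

Dipole fields scale as 1/r³ in the far field.
The axial field is twice the equatorial field at the same r, so the geometry factor is 2/1.
B₂ = B₁ · (2/1) · (r₁/r₂)³ = 5.37×10⁻⁷ · 2 · (22.9/15.1)³.
(r₁/r₂)³ = (1.517)³ = 3.488.
B₂ ≈ 3.746×10⁻⁶ T.

B ≈ 3.75×10⁻⁶ T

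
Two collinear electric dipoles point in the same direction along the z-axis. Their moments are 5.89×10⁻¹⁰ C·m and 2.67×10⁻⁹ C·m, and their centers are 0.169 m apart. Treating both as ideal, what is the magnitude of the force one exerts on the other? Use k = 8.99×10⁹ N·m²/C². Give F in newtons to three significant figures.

On-axis field of dipole 1 at distance r: E = 2kp₁/r³. Force on dipole 2 is F = p₂·dE/dr (gradient along axis).
dE/dr = −6kp₁/r⁴, so |F| = 6kp₁p₂/r⁴ (attractive for aligned moments).
F = 6(8.99×10⁹)(5.89×10⁻¹⁰)(2.67×10⁻⁹)/(0.169)⁴ = 1.040×10⁻⁴ N.

F ≈ 1.04×10⁻⁴ N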